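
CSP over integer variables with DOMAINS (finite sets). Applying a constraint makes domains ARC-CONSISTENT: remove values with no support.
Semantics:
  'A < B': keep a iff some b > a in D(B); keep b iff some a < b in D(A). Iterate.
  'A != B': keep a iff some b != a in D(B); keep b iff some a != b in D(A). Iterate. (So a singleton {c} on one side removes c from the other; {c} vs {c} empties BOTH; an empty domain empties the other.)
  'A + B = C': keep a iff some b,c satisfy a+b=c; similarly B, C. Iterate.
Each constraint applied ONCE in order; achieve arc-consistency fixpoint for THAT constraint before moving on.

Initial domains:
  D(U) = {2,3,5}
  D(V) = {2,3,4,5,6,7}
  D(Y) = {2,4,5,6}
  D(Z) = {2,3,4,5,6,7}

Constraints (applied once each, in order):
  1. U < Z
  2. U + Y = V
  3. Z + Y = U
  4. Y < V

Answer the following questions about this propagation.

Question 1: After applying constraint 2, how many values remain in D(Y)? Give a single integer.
Answer: 3

Derivation:
Constraint 1 (U < Z) on D(U)={2,3,5} D(Z)={2,3,4,5,6,7}: Z {2,3,4,5,6,7}->{3,4,5,6,7}
Constraint 2 (U + Y = V) on D(U)={2,3,5} D(Y)={2,4,5,6} D(V)={2,3,4,5,6,7}: Y {2,4,5,6}->{2,4,5}; V {2,3,4,5,6,7}->{4,5,6,7}
So after constraint 2: D(Y)={2,4,5}, size = 3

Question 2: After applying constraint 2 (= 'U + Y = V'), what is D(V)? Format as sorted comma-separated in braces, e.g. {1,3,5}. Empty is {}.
Constraint 1 (U < Z) on D(U)={2,3,5} D(Z)={2,3,4,5,6,7}: Z {2,3,4,5,6,7}->{3,4,5,6,7}
Constraint 2 (U + Y = V) on D(U)={2,3,5} D(Y)={2,4,5,6} D(V)={2,3,4,5,6,7}: Y {2,4,5,6}->{2,4,5}; V {2,3,4,5,6,7}->{4,5,6,7}
So after constraint 2: D(V) = {4,5,6,7}

Answer: {4,5,6,7}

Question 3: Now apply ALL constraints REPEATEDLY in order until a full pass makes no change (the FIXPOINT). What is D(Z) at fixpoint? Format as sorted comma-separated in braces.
pass 0 (initial): D(Z)={2,3,4,5,6,7}
pass 1: U {2,3,5}->{5}; V {2,3,4,5,6,7}->{4,5,6,7}; Y {2,4,5,6}->{2}; Z {2,3,4,5,6,7}->{3}
pass 2: U {5}->{}; V {4,5,6,7}->{}; Y {2}->{}; Z {3}->{}
pass 3: no change
Fixpoint after 3 passes: D(Z) = {}

Answer: {}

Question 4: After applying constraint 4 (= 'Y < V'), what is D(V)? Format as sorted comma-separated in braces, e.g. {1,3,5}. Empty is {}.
Constraint 1 (U < Z) on D(U)={2,3,5} D(Z)={2,3,4,5,6,7}: Z {2,3,4,5,6,7}->{3,4,5,6,7}
Constraint 2 (U + Y = V) on D(U)={2,3,5} D(Y)={2,4,5,6} D(V)={2,3,4,5,6,7}: Y {2,4,5,6}->{2,4,5}; V {2,3,4,5,6,7}->{4,5,6,7}
Constraint 3 (Z + Y = U) on D(Z)={3,4,5,6,7} D(Y)={2,4,5} D(U)={2,3,5}: Z {3,4,5,6,7}->{3}; Y {2,4,5}->{2}; U {2,3,5}->{5}
Constraint 4 (Y < V) on D(Y)={2} D(V)={4,5,6,7}: no change
So after constraint 4: D(V) = {4,5,6,7}

Answer: {4,5,6,7}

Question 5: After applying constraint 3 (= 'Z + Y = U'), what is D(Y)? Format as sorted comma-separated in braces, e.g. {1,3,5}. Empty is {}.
Answer: {2}

Derivation:
Constraint 1 (U < Z) on D(U)={2,3,5} D(Z)={2,3,4,5,6,7}: Z {2,3,4,5,6,7}->{3,4,5,6,7}
Constraint 2 (U + Y = V) on D(U)={2,3,5} D(Y)={2,4,5,6} D(V)={2,3,4,5,6,7}: Y {2,4,5,6}->{2,4,5}; V {2,3,4,5,6,7}->{4,5,6,7}
Constraint 3 (Z + Y = U) on D(Z)={3,4,5,6,7} D(Y)={2,4,5} D(U)={2,3,5}: Z {3,4,5,6,7}->{3}; Y {2,4,5}->{2}; U {2,3,5}->{5}
So after constraint 3: D(Y) = {2}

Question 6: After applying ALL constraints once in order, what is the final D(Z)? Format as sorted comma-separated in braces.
Constraint 1 (U < Z) on D(U)={2,3,5} D(Z)={2,3,4,5,6,7}: Z {2,3,4,5,6,7}->{3,4,5,6,7}
Constraint 2 (U + Y = V) on D(U)={2,3,5} D(Y)={2,4,5,6} D(V)={2,3,4,5,6,7}: Y {2,4,5,6}->{2,4,5}; V {2,3,4,5,6,7}->{4,5,6,7}
Constraint 3 (Z + Y = U) on D(Z)={3,4,5,6,7} D(Y)={2,4,5} D(U)={2,3,5}: Z {3,4,5,6,7}->{3}; Y {2,4,5}->{2}; U {2,3,5}->{5}
Constraint 4 (Y < V) on D(Y)={2} D(V)={4,5,6,7}: no change
So after all 4 constraints: D(Z) = {3}

Answer: {3}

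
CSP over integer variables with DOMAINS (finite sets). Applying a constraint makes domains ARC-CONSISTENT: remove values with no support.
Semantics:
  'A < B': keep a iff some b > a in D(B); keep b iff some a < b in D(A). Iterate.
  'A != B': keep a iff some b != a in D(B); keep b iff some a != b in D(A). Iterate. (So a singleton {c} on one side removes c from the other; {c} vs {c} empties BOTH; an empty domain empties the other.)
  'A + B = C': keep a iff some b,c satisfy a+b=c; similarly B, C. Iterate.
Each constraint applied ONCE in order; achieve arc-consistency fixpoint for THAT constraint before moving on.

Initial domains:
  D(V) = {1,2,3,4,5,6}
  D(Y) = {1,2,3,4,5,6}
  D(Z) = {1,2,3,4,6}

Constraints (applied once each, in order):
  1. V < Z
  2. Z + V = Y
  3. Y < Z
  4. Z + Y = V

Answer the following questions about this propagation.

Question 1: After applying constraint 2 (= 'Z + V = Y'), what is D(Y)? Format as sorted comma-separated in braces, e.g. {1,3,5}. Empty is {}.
Constraint 1 (V < Z) on D(V)={1,2,3,4,5,6} D(Z)={1,2,3,4,6}: V {1,2,3,4,5,6}->{1,2,3,4,5}; Z {1,2,3,4,6}->{2,3,4,6}
Constraint 2 (Z + V = Y) on D(Z)={2,3,4,6} D(V)={1,2,3,4,5} D(Y)={1,2,3,4,5,6}: Z {2,3,4,6}->{2,3,4}; V {1,2,3,4,5}->{1,2,3,4}; Y {1,2,3,4,5,6}->{3,4,5,6}
So after constraint 2: D(Y) = {3,4,5,6}

Answer: {3,4,5,6}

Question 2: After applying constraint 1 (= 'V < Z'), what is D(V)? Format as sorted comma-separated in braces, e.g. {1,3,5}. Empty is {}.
Constraint 1 (V < Z) on D(V)={1,2,3,4,5,6} D(Z)={1,2,3,4,6}: V {1,2,3,4,5,6}->{1,2,3,4,5}; Z {1,2,3,4,6}->{2,3,4,6}
So after constraint 1: D(V) = {1,2,3,4,5}

Answer: {1,2,3,4,5}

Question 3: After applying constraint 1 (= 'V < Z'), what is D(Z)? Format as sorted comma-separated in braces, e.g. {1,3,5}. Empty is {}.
Constraint 1 (V < Z) on D(V)={1,2,3,4,5,6} D(Z)={1,2,3,4,6}: V {1,2,3,4,5,6}->{1,2,3,4,5}; Z {1,2,3,4,6}->{2,3,4,6}
So after constraint 1: D(Z) = {2,3,4,6}

Answer: {2,3,4,6}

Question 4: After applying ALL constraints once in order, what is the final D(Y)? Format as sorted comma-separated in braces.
Answer: {}

Derivation:
Constraint 1 (V < Z) on D(V)={1,2,3,4,5,6} D(Z)={1,2,3,4,6}: V {1,2,3,4,5,6}->{1,2,3,4,5}; Z {1,2,3,4,6}->{2,3,4,6}
Constraint 2 (Z + V = Y) on D(Z)={2,3,4,6} D(V)={1,2,3,4,5} D(Y)={1,2,3,4,5,6}: Z {2,3,4,6}->{2,3,4}; V {1,2,3,4,5}->{1,2,3,4}; Y {1,2,3,4,5,6}->{3,4,5,6}
Constraint 3 (Y < Z) on D(Y)={3,4,5,6} D(Z)={2,3,4}: Y {3,4,5,6}->{3}; Z {2,3,4}->{4}
Constraint 4 (Z + Y = V) on D(Z)={4} D(Y)={3} D(V)={1,2,3,4}: Z {4}->{}; Y {3}->{}; V {1,2,3,4}->{}
So after all 4 constraints: D(Y) = {}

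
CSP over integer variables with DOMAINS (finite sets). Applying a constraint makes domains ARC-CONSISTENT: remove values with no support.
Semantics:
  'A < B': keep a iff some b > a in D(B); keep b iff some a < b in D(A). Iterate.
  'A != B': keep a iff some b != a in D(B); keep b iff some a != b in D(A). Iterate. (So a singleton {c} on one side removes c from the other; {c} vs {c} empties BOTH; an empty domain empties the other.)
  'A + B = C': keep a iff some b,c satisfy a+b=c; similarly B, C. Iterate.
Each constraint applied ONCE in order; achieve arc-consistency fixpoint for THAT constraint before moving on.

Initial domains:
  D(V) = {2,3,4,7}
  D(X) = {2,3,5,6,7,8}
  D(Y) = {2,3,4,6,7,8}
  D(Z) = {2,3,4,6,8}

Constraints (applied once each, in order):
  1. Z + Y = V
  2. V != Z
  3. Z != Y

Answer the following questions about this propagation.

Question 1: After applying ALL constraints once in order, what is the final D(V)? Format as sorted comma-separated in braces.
Answer: {4,7}

Derivation:
Constraint 1 (Z + Y = V) on D(Z)={2,3,4,6,8} D(Y)={2,3,4,6,7,8} D(V)={2,3,4,7}: Z {2,3,4,6,8}->{2,3,4}; Y {2,3,4,6,7,8}->{2,3,4}; V {2,3,4,7}->{4,7}
Constraint 2 (V != Z) on D(V)={4,7} D(Z)={2,3,4}: no change
Constraint 3 (Z != Y) on D(Z)={2,3,4} D(Y)={2,3,4}: no change
So after all 3 constraints: D(V) = {4,7}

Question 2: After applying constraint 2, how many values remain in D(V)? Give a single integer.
Constraint 1 (Z + Y = V) on D(Z)={2,3,4,6,8} D(Y)={2,3,4,6,7,8} D(V)={2,3,4,7}: Z {2,3,4,6,8}->{2,3,4}; Y {2,3,4,6,7,8}->{2,3,4}; V {2,3,4,7}->{4,7}
Constraint 2 (V != Z) on D(V)={4,7} D(Z)={2,3,4}: no change
So after constraint 2: D(V)={4,7}, size = 2

Answer: 2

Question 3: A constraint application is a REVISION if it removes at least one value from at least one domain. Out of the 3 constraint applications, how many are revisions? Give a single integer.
Constraint 1 (Z + Y = V) on D(Z)={2,3,4,6,8} D(Y)={2,3,4,6,7,8} D(V)={2,3,4,7}: Z {2,3,4,6,8}->{2,3,4}; Y {2,3,4,6,7,8}->{2,3,4}; V {2,3,4,7}->{4,7} => REVISION
Constraint 2 (V != Z) on D(V)={4,7} D(Z)={2,3,4}: no change => not a revision
Constraint 3 (Z != Y) on D(Z)={2,3,4} D(Y)={2,3,4}: no change => not a revision
Total revisions = 1

Answer: 1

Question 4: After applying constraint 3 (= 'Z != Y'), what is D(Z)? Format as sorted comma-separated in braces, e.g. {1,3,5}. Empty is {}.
Answer: {2,3,4}

Derivation:
Constraint 1 (Z + Y = V) on D(Z)={2,3,4,6,8} D(Y)={2,3,4,6,7,8} D(V)={2,3,4,7}: Z {2,3,4,6,8}->{2,3,4}; Y {2,3,4,6,7,8}->{2,3,4}; V {2,3,4,7}->{4,7}
Constraint 2 (V != Z) on D(V)={4,7} D(Z)={2,3,4}: no change
Constraint 3 (Z != Y) on D(Z)={2,3,4} D(Y)={2,3,4}: no change
So after constraint 3: D(Z) = {2,3,4}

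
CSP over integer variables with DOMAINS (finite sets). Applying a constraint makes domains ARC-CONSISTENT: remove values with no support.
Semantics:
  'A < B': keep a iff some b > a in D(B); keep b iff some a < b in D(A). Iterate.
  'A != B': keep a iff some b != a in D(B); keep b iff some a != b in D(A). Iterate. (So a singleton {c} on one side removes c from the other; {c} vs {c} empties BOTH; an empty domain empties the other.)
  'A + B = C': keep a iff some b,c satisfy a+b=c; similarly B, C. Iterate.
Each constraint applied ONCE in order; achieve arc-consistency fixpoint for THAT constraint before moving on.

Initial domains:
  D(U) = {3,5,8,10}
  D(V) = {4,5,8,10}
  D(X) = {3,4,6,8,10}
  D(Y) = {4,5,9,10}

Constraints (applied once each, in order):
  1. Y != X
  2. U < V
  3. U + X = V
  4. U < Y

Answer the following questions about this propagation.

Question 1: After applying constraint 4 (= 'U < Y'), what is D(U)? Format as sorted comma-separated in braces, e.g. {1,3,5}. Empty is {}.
Answer: {5}

Derivation:
Constraint 1 (Y != X) on D(Y)={4,5,9,10} D(X)={3,4,6,8,10}: no change
Constraint 2 (U < V) on D(U)={3,5,8,10} D(V)={4,5,8,10}: U {3,5,8,10}->{3,5,8}
Constraint 3 (U + X = V) on D(U)={3,5,8} D(X)={3,4,6,8,10} D(V)={4,5,8,10}: U {3,5,8}->{5}; X {3,4,6,8,10}->{3}; V {4,5,8,10}->{8}
Constraint 4 (U < Y) on D(U)={5} D(Y)={4,5,9,10}: Y {4,5,9,10}->{9,10}
So after constraint 4: D(U) = {5}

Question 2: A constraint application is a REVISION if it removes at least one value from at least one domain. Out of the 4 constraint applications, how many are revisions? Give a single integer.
Constraint 1 (Y != X) on D(Y)={4,5,9,10} D(X)={3,4,6,8,10}: no change => not a revision
Constraint 2 (U < V) on D(U)={3,5,8,10} D(V)={4,5,8,10}: U {3,5,8,10}->{3,5,8} => REVISION
Constraint 3 (U + X = V) on D(U)={3,5,8} D(X)={3,4,6,8,10} D(V)={4,5,8,10}: U {3,5,8}->{5}; X {3,4,6,8,10}->{3}; V {4,5,8,10}->{8} => REVISION
Constraint 4 (U < Y) on D(U)={5} D(Y)={4,5,9,10}: Y {4,5,9,10}->{9,10} => REVISION
Total revisions = 3

Answer: 3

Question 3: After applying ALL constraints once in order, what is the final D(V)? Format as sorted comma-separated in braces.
Constraint 1 (Y != X) on D(Y)={4,5,9,10} D(X)={3,4,6,8,10}: no change
Constraint 2 (U < V) on D(U)={3,5,8,10} D(V)={4,5,8,10}: U {3,5,8,10}->{3,5,8}
Constraint 3 (U + X = V) on D(U)={3,5,8} D(X)={3,4,6,8,10} D(V)={4,5,8,10}: U {3,5,8}->{5}; X {3,4,6,8,10}->{3}; V {4,5,8,10}->{8}
Constraint 4 (U < Y) on D(U)={5} D(Y)={4,5,9,10}: Y {4,5,9,10}->{9,10}
So after all 4 constraints: D(V) = {8}

Answer: {8}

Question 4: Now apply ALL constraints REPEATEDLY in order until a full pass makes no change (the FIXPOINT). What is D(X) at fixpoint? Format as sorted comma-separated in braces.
Answer: {3}

Derivation:
pass 0 (initial): D(X)={3,4,6,8,10}
pass 1: U {3,5,8,10}->{5}; V {4,5,8,10}->{8}; X {3,4,6,8,10}->{3}; Y {4,5,9,10}->{9,10}
pass 2: no change
Fixpoint after 2 passes: D(X) = {3}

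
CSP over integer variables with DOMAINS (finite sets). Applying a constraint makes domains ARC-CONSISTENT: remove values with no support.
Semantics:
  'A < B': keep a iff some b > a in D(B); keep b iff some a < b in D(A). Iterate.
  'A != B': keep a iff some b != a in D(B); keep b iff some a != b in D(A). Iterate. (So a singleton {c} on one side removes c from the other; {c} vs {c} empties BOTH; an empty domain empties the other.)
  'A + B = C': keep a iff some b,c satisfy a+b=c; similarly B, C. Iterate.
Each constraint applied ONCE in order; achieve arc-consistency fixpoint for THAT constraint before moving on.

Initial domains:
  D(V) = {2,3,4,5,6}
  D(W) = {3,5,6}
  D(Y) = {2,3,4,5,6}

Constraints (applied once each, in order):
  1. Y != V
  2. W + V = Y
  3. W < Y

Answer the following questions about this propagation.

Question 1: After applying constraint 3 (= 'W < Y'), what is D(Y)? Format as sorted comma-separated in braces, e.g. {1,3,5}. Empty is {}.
Constraint 1 (Y != V) on D(Y)={2,3,4,5,6} D(V)={2,3,4,5,6}: no change
Constraint 2 (W + V = Y) on D(W)={3,5,6} D(V)={2,3,4,5,6} D(Y)={2,3,4,5,6}: W {3,5,6}->{3}; V {2,3,4,5,6}->{2,3}; Y {2,3,4,5,6}->{5,6}
Constraint 3 (W < Y) on D(W)={3} D(Y)={5,6}: no change
So after constraint 3: D(Y) = {5,6}

Answer: {5,6}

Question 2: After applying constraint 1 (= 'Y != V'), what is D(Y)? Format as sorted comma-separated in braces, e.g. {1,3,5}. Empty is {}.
Constraint 1 (Y != V) on D(Y)={2,3,4,5,6} D(V)={2,3,4,5,6}: no change
So after constraint 1: D(Y) = {2,3,4,5,6}

Answer: {2,3,4,5,6}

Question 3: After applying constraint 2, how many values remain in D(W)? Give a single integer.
Constraint 1 (Y != V) on D(Y)={2,3,4,5,6} D(V)={2,3,4,5,6}: no change
Constraint 2 (W + V = Y) on D(W)={3,5,6} D(V)={2,3,4,5,6} D(Y)={2,3,4,5,6}: W {3,5,6}->{3}; V {2,3,4,5,6}->{2,3}; Y {2,3,4,5,6}->{5,6}
So after constraint 2: D(W)={3}, size = 1

Answer: 1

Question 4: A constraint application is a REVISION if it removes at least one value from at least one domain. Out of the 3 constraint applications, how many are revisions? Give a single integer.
Answer: 1

Derivation:
Constraint 1 (Y != V) on D(Y)={2,3,4,5,6} D(V)={2,3,4,5,6}: no change => not a revision
Constraint 2 (W + V = Y) on D(W)={3,5,6} D(V)={2,3,4,5,6} D(Y)={2,3,4,5,6}: W {3,5,6}->{3}; V {2,3,4,5,6}->{2,3}; Y {2,3,4,5,6}->{5,6} => REVISION
Constraint 3 (W < Y) on D(W)={3} D(Y)={5,6}: no change => not a revision
Total revisions = 1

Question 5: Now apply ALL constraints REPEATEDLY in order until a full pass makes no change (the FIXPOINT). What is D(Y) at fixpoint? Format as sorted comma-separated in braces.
pass 0 (initial): D(Y)={2,3,4,5,6}
pass 1: V {2,3,4,5,6}->{2,3}; W {3,5,6}->{3}; Y {2,3,4,5,6}->{5,6}
pass 2: no change
Fixpoint after 2 passes: D(Y) = {5,6}

Answer: {5,6}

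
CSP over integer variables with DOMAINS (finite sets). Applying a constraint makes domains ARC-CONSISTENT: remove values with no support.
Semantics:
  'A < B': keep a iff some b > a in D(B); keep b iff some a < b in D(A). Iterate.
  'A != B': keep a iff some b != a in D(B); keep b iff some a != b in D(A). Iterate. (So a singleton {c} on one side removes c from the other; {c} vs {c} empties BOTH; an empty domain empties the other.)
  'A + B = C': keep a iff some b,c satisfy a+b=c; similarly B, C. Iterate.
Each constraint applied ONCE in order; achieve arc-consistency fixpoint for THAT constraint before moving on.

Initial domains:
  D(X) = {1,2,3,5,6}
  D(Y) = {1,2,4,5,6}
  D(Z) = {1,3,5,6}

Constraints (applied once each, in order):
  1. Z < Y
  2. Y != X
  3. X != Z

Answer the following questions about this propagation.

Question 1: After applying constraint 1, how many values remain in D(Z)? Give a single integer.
Constraint 1 (Z < Y) on D(Z)={1,3,5,6} D(Y)={1,2,4,5,6}: Z {1,3,5,6}->{1,3,5}; Y {1,2,4,5,6}->{2,4,5,6}
So after constraint 1: D(Z)={1,3,5}, size = 3

Answer: 3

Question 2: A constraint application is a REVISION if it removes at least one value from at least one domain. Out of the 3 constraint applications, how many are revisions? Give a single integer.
Answer: 1

Derivation:
Constraint 1 (Z < Y) on D(Z)={1,3,5,6} D(Y)={1,2,4,5,6}: Z {1,3,5,6}->{1,3,5}; Y {1,2,4,5,6}->{2,4,5,6} => REVISION
Constraint 2 (Y != X) on D(Y)={2,4,5,6} D(X)={1,2,3,5,6}: no change => not a revision
Constraint 3 (X != Z) on D(X)={1,2,3,5,6} D(Z)={1,3,5}: no change => not a revision
Total revisions = 1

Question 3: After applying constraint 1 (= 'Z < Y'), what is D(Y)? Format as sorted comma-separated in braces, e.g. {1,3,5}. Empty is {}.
Answer: {2,4,5,6}

Derivation:
Constraint 1 (Z < Y) on D(Z)={1,3,5,6} D(Y)={1,2,4,5,6}: Z {1,3,5,6}->{1,3,5}; Y {1,2,4,5,6}->{2,4,5,6}
So after constraint 1: D(Y) = {2,4,5,6}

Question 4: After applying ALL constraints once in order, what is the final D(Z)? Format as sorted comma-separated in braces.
Constraint 1 (Z < Y) on D(Z)={1,3,5,6} D(Y)={1,2,4,5,6}: Z {1,3,5,6}->{1,3,5}; Y {1,2,4,5,6}->{2,4,5,6}
Constraint 2 (Y != X) on D(Y)={2,4,5,6} D(X)={1,2,3,5,6}: no change
Constraint 3 (X != Z) on D(X)={1,2,3,5,6} D(Z)={1,3,5}: no change
So after all 3 constraints: D(Z) = {1,3,5}

Answer: {1,3,5}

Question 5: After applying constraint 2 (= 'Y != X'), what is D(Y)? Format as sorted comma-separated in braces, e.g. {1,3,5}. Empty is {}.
Constraint 1 (Z < Y) on D(Z)={1,3,5,6} D(Y)={1,2,4,5,6}: Z {1,3,5,6}->{1,3,5}; Y {1,2,4,5,6}->{2,4,5,6}
Constraint 2 (Y != X) on D(Y)={2,4,5,6} D(X)={1,2,3,5,6}: no change
So after constraint 2: D(Y) = {2,4,5,6}

Answer: {2,4,5,6}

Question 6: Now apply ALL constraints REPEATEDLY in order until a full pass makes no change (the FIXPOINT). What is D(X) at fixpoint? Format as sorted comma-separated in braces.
pass 0 (initial): D(X)={1,2,3,5,6}
pass 1: Y {1,2,4,5,6}->{2,4,5,6}; Z {1,3,5,6}->{1,3,5}
pass 2: no change
Fixpoint after 2 passes: D(X) = {1,2,3,5,6}

Answer: {1,2,3,5,6}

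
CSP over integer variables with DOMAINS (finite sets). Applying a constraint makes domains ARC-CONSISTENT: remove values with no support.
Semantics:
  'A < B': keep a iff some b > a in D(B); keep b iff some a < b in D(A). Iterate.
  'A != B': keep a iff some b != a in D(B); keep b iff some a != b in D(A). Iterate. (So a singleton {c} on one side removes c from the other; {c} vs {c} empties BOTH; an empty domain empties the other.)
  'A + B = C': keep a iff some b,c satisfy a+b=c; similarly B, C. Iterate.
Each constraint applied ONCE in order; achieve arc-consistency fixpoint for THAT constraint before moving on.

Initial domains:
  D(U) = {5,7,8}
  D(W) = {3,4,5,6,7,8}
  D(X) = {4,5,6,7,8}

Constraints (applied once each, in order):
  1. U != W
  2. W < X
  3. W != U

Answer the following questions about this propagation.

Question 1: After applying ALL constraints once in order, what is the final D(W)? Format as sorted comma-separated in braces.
Constraint 1 (U != W) on D(U)={5,7,8} D(W)={3,4,5,6,7,8}: no change
Constraint 2 (W < X) on D(W)={3,4,5,6,7,8} D(X)={4,5,6,7,8}: W {3,4,5,6,7,8}->{3,4,5,6,7}
Constraint 3 (W != U) on D(W)={3,4,5,6,7} D(U)={5,7,8}: no change
So after all 3 constraints: D(W) = {3,4,5,6,7}

Answer: {3,4,5,6,7}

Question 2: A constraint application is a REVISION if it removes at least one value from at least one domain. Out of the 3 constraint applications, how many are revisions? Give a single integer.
Answer: 1

Derivation:
Constraint 1 (U != W) on D(U)={5,7,8} D(W)={3,4,5,6,7,8}: no change => not a revision
Constraint 2 (W < X) on D(W)={3,4,5,6,7,8} D(X)={4,5,6,7,8}: W {3,4,5,6,7,8}->{3,4,5,6,7} => REVISION
Constraint 3 (W != U) on D(W)={3,4,5,6,7} D(U)={5,7,8}: no change => not a revision
Total revisions = 1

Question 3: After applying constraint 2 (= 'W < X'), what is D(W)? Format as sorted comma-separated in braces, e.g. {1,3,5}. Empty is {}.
Answer: {3,4,5,6,7}

Derivation:
Constraint 1 (U != W) on D(U)={5,7,8} D(W)={3,4,5,6,7,8}: no change
Constraint 2 (W < X) on D(W)={3,4,5,6,7,8} D(X)={4,5,6,7,8}: W {3,4,5,6,7,8}->{3,4,5,6,7}
So after constraint 2: D(W) = {3,4,5,6,7}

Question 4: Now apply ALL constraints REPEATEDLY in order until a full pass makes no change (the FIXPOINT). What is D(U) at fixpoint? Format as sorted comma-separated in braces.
Answer: {5,7,8}

Derivation:
pass 0 (initial): D(U)={5,7,8}
pass 1: W {3,4,5,6,7,8}->{3,4,5,6,7}
pass 2: no change
Fixpoint after 2 passes: D(U) = {5,7,8}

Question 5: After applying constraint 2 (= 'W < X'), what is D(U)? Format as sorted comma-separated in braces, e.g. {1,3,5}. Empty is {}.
Answer: {5,7,8}

Derivation:
Constraint 1 (U != W) on D(U)={5,7,8} D(W)={3,4,5,6,7,8}: no change
Constraint 2 (W < X) on D(W)={3,4,5,6,7,8} D(X)={4,5,6,7,8}: W {3,4,5,6,7,8}->{3,4,5,6,7}
So after constraint 2: D(U) = {5,7,8}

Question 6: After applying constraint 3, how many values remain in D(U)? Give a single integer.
Constraint 1 (U != W) on D(U)={5,7,8} D(W)={3,4,5,6,7,8}: no change
Constraint 2 (W < X) on D(W)={3,4,5,6,7,8} D(X)={4,5,6,7,8}: W {3,4,5,6,7,8}->{3,4,5,6,7}
Constraint 3 (W != U) on D(W)={3,4,5,6,7} D(U)={5,7,8}: no change
So after constraint 3: D(U)={5,7,8}, size = 3

Answer: 3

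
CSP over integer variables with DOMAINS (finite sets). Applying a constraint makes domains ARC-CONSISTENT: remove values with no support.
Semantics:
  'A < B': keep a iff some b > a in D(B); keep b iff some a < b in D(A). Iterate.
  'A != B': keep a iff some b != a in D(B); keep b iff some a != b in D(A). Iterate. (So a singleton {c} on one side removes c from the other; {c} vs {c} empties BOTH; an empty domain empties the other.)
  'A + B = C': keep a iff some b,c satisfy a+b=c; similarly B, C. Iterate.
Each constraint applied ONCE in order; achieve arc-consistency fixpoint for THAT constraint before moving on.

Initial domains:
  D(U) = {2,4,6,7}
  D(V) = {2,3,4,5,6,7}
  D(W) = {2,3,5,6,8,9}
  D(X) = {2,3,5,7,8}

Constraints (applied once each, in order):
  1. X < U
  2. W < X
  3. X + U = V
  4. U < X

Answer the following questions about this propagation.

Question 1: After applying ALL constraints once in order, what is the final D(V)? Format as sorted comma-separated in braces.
Constraint 1 (X < U) on D(X)={2,3,5,7,8} D(U)={2,4,6,7}: X {2,3,5,7,8}->{2,3,5}; U {2,4,6,7}->{4,6,7}
Constraint 2 (W < X) on D(W)={2,3,5,6,8,9} D(X)={2,3,5}: W {2,3,5,6,8,9}->{2,3}; X {2,3,5}->{3,5}
Constraint 3 (X + U = V) on D(X)={3,5} D(U)={4,6,7} D(V)={2,3,4,5,6,7}: X {3,5}->{3}; U {4,6,7}->{4}; V {2,3,4,5,6,7}->{7}
Constraint 4 (U < X) on D(U)={4} D(X)={3}: U {4}->{}; X {3}->{}
So after all 4 constraints: D(V) = {7}

Answer: {7}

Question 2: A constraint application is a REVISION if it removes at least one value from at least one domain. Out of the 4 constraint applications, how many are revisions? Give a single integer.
Constraint 1 (X < U) on D(X)={2,3,5,7,8} D(U)={2,4,6,7}: X {2,3,5,7,8}->{2,3,5}; U {2,4,6,7}->{4,6,7} => REVISION
Constraint 2 (W < X) on D(W)={2,3,5,6,8,9} D(X)={2,3,5}: W {2,3,5,6,8,9}->{2,3}; X {2,3,5}->{3,5} => REVISION
Constraint 3 (X + U = V) on D(X)={3,5} D(U)={4,6,7} D(V)={2,3,4,5,6,7}: X {3,5}->{3}; U {4,6,7}->{4}; V {2,3,4,5,6,7}->{7} => REVISION
Constraint 4 (U < X) on D(U)={4} D(X)={3}: U {4}->{}; X {3}->{} => REVISION
Total revisions = 4

Answer: 4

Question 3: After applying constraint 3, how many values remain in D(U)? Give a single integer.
Answer: 1

Derivation:
Constraint 1 (X < U) on D(X)={2,3,5,7,8} D(U)={2,4,6,7}: X {2,3,5,7,8}->{2,3,5}; U {2,4,6,7}->{4,6,7}
Constraint 2 (W < X) on D(W)={2,3,5,6,8,9} D(X)={2,3,5}: W {2,3,5,6,8,9}->{2,3}; X {2,3,5}->{3,5}
Constraint 3 (X + U = V) on D(X)={3,5} D(U)={4,6,7} D(V)={2,3,4,5,6,7}: X {3,5}->{3}; U {4,6,7}->{4}; V {2,3,4,5,6,7}->{7}
So after constraint 3: D(U)={4}, size = 1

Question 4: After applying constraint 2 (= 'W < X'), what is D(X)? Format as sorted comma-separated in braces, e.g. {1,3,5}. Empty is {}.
Answer: {3,5}

Derivation:
Constraint 1 (X < U) on D(X)={2,3,5,7,8} D(U)={2,4,6,7}: X {2,3,5,7,8}->{2,3,5}; U {2,4,6,7}->{4,6,7}
Constraint 2 (W < X) on D(W)={2,3,5,6,8,9} D(X)={2,3,5}: W {2,3,5,6,8,9}->{2,3}; X {2,3,5}->{3,5}
So after constraint 2: D(X) = {3,5}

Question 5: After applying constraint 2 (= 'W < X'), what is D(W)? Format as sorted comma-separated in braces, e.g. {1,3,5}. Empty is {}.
Answer: {2,3}

Derivation:
Constraint 1 (X < U) on D(X)={2,3,5,7,8} D(U)={2,4,6,7}: X {2,3,5,7,8}->{2,3,5}; U {2,4,6,7}->{4,6,7}
Constraint 2 (W < X) on D(W)={2,3,5,6,8,9} D(X)={2,3,5}: W {2,3,5,6,8,9}->{2,3}; X {2,3,5}->{3,5}
So after constraint 2: D(W) = {2,3}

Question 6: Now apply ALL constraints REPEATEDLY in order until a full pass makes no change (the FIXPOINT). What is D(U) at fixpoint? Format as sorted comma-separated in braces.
Answer: {}

Derivation:
pass 0 (initial): D(U)={2,4,6,7}
pass 1: U {2,4,6,7}->{}; V {2,3,4,5,6,7}->{7}; W {2,3,5,6,8,9}->{2,3}; X {2,3,5,7,8}->{}
pass 2: V {7}->{}; W {2,3}->{}
pass 3: no change
Fixpoint after 3 passes: D(U) = {}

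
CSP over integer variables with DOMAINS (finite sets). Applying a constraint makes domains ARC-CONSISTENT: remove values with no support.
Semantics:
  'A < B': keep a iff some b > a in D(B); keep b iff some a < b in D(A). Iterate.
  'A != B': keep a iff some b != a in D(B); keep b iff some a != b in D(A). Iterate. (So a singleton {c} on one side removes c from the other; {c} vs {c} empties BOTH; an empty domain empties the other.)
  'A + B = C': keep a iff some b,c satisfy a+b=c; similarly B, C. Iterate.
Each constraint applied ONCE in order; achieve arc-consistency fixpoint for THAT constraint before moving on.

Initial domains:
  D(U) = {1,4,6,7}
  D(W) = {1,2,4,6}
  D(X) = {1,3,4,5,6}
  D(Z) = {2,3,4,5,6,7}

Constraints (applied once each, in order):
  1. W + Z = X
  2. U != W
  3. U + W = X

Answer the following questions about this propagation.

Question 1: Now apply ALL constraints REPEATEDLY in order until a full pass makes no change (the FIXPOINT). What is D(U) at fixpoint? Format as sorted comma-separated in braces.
pass 0 (initial): D(U)={1,4,6,7}
pass 1: U {1,4,6,7}->{1,4}; W {1,2,4,6}->{1,2,4}; X {1,3,4,5,6}->{3,5,6}; Z {2,3,4,5,6,7}->{2,3,4,5}
pass 2: no change
Fixpoint after 2 passes: D(U) = {1,4}

Answer: {1,4}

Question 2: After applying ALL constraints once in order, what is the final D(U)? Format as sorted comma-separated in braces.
Constraint 1 (W + Z = X) on D(W)={1,2,4,6} D(Z)={2,3,4,5,6,7} D(X)={1,3,4,5,6}: W {1,2,4,6}->{1,2,4}; Z {2,3,4,5,6,7}->{2,3,4,5}; X {1,3,4,5,6}->{3,4,5,6}
Constraint 2 (U != W) on D(U)={1,4,6,7} D(W)={1,2,4}: no change
Constraint 3 (U + W = X) on D(U)={1,4,6,7} D(W)={1,2,4} D(X)={3,4,5,6}: U {1,4,6,7}->{1,4}; X {3,4,5,6}->{3,5,6}
So after all 3 constraints: D(U) = {1,4}

Answer: {1,4}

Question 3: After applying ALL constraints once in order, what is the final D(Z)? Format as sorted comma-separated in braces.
Answer: {2,3,4,5}

Derivation:
Constraint 1 (W + Z = X) on D(W)={1,2,4,6} D(Z)={2,3,4,5,6,7} D(X)={1,3,4,5,6}: W {1,2,4,6}->{1,2,4}; Z {2,3,4,5,6,7}->{2,3,4,5}; X {1,3,4,5,6}->{3,4,5,6}
Constraint 2 (U != W) on D(U)={1,4,6,7} D(W)={1,2,4}: no change
Constraint 3 (U + W = X) on D(U)={1,4,6,7} D(W)={1,2,4} D(X)={3,4,5,6}: U {1,4,6,7}->{1,4}; X {3,4,5,6}->{3,5,6}
So after all 3 constraints: D(Z) = {2,3,4,5}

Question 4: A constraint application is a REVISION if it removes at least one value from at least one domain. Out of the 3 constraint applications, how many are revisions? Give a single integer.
Answer: 2

Derivation:
Constraint 1 (W + Z = X) on D(W)={1,2,4,6} D(Z)={2,3,4,5,6,7} D(X)={1,3,4,5,6}: W {1,2,4,6}->{1,2,4}; Z {2,3,4,5,6,7}->{2,3,4,5}; X {1,3,4,5,6}->{3,4,5,6} => REVISION
Constraint 2 (U != W) on D(U)={1,4,6,7} D(W)={1,2,4}: no change => not a revision
Constraint 3 (U + W = X) on D(U)={1,4,6,7} D(W)={1,2,4} D(X)={3,4,5,6}: U {1,4,6,7}->{1,4}; X {3,4,5,6}->{3,5,6} => REVISION
Total revisions = 2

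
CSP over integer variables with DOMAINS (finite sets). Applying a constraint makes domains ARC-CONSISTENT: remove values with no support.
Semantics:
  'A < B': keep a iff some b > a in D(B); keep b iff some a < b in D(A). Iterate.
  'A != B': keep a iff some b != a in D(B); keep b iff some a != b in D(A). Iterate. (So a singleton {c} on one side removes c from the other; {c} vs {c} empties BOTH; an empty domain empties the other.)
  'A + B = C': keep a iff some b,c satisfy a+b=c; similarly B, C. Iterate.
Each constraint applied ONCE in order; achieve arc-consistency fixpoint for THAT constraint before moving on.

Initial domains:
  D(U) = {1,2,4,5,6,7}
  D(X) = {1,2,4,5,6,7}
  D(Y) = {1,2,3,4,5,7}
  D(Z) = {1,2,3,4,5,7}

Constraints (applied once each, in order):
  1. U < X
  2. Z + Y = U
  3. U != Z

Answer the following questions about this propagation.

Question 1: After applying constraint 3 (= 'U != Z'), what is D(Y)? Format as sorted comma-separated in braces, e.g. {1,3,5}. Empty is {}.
Answer: {1,2,3,4,5}

Derivation:
Constraint 1 (U < X) on D(U)={1,2,4,5,6,7} D(X)={1,2,4,5,6,7}: U {1,2,4,5,6,7}->{1,2,4,5,6}; X {1,2,4,5,6,7}->{2,4,5,6,7}
Constraint 2 (Z + Y = U) on D(Z)={1,2,3,4,5,7} D(Y)={1,2,3,4,5,7} D(U)={1,2,4,5,6}: Z {1,2,3,4,5,7}->{1,2,3,4,5}; Y {1,2,3,4,5,7}->{1,2,3,4,5}; U {1,2,4,5,6}->{2,4,5,6}
Constraint 3 (U != Z) on D(U)={2,4,5,6} D(Z)={1,2,3,4,5}: no change
So after constraint 3: D(Y) = {1,2,3,4,5}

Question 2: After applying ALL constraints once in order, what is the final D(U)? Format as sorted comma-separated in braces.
Constraint 1 (U < X) on D(U)={1,2,4,5,6,7} D(X)={1,2,4,5,6,7}: U {1,2,4,5,6,7}->{1,2,4,5,6}; X {1,2,4,5,6,7}->{2,4,5,6,7}
Constraint 2 (Z + Y = U) on D(Z)={1,2,3,4,5,7} D(Y)={1,2,3,4,5,7} D(U)={1,2,4,5,6}: Z {1,2,3,4,5,7}->{1,2,3,4,5}; Y {1,2,3,4,5,7}->{1,2,3,4,5}; U {1,2,4,5,6}->{2,4,5,6}
Constraint 3 (U != Z) on D(U)={2,4,5,6} D(Z)={1,2,3,4,5}: no change
So after all 3 constraints: D(U) = {2,4,5,6}

Answer: {2,4,5,6}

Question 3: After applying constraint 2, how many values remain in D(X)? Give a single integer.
Answer: 5

Derivation:
Constraint 1 (U < X) on D(U)={1,2,4,5,6,7} D(X)={1,2,4,5,6,7}: U {1,2,4,5,6,7}->{1,2,4,5,6}; X {1,2,4,5,6,7}->{2,4,5,6,7}
Constraint 2 (Z + Y = U) on D(Z)={1,2,3,4,5,7} D(Y)={1,2,3,4,5,7} D(U)={1,2,4,5,6}: Z {1,2,3,4,5,7}->{1,2,3,4,5}; Y {1,2,3,4,5,7}->{1,2,3,4,5}; U {1,2,4,5,6}->{2,4,5,6}
So after constraint 2: D(X)={2,4,5,6,7}, size = 5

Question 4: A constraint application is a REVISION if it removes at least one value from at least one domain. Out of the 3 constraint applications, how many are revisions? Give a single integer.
Answer: 2

Derivation:
Constraint 1 (U < X) on D(U)={1,2,4,5,6,7} D(X)={1,2,4,5,6,7}: U {1,2,4,5,6,7}->{1,2,4,5,6}; X {1,2,4,5,6,7}->{2,4,5,6,7} => REVISION
Constraint 2 (Z + Y = U) on D(Z)={1,2,3,4,5,7} D(Y)={1,2,3,4,5,7} D(U)={1,2,4,5,6}: Z {1,2,3,4,5,7}->{1,2,3,4,5}; Y {1,2,3,4,5,7}->{1,2,3,4,5}; U {1,2,4,5,6}->{2,4,5,6} => REVISION
Constraint 3 (U != Z) on D(U)={2,4,5,6} D(Z)={1,2,3,4,5}: no change => not a revision
Total revisions = 2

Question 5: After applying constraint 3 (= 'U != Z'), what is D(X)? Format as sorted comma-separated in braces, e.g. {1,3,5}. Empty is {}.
Answer: {2,4,5,6,7}

Derivation:
Constraint 1 (U < X) on D(U)={1,2,4,5,6,7} D(X)={1,2,4,5,6,7}: U {1,2,4,5,6,7}->{1,2,4,5,6}; X {1,2,4,5,6,7}->{2,4,5,6,7}
Constraint 2 (Z + Y = U) on D(Z)={1,2,3,4,5,7} D(Y)={1,2,3,4,5,7} D(U)={1,2,4,5,6}: Z {1,2,3,4,5,7}->{1,2,3,4,5}; Y {1,2,3,4,5,7}->{1,2,3,4,5}; U {1,2,4,5,6}->{2,4,5,6}
Constraint 3 (U != Z) on D(U)={2,4,5,6} D(Z)={1,2,3,4,5}: no change
So after constraint 3: D(X) = {2,4,5,6,7}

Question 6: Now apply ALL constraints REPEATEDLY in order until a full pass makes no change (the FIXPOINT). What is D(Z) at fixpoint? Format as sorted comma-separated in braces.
Answer: {1,2,3,4,5}

Derivation:
pass 0 (initial): D(Z)={1,2,3,4,5,7}
pass 1: U {1,2,4,5,6,7}->{2,4,5,6}; X {1,2,4,5,6,7}->{2,4,5,6,7}; Y {1,2,3,4,5,7}->{1,2,3,4,5}; Z {1,2,3,4,5,7}->{1,2,3,4,5}
pass 2: X {2,4,5,6,7}->{4,5,6,7}
pass 3: no change
Fixpoint after 3 passes: D(Z) = {1,2,3,4,5}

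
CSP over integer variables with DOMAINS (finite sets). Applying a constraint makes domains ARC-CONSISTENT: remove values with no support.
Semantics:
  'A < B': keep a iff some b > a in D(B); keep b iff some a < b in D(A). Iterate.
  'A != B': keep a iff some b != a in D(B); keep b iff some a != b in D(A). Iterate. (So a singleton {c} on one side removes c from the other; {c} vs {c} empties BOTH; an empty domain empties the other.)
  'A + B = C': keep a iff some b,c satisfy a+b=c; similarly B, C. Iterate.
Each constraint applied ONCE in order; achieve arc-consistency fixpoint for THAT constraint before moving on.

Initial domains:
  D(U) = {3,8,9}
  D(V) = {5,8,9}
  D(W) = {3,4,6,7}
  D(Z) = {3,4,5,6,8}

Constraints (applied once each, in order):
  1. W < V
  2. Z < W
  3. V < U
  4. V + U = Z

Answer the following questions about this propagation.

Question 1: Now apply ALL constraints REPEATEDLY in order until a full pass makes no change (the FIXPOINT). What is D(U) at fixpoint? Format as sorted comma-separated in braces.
pass 0 (initial): D(U)={3,8,9}
pass 1: U {3,8,9}->{}; V {5,8,9}->{}; W {3,4,6,7}->{4,6,7}; Z {3,4,5,6,8}->{}
pass 2: W {4,6,7}->{}
pass 3: no change
Fixpoint after 3 passes: D(U) = {}

Answer: {}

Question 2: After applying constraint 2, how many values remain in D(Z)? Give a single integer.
Constraint 1 (W < V) on D(W)={3,4,6,7} D(V)={5,8,9}: no change
Constraint 2 (Z < W) on D(Z)={3,4,5,6,8} D(W)={3,4,6,7}: Z {3,4,5,6,8}->{3,4,5,6}; W {3,4,6,7}->{4,6,7}
So after constraint 2: D(Z)={3,4,5,6}, size = 4

Answer: 4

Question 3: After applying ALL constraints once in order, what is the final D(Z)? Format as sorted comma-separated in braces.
Constraint 1 (W < V) on D(W)={3,4,6,7} D(V)={5,8,9}: no change
Constraint 2 (Z < W) on D(Z)={3,4,5,6,8} D(W)={3,4,6,7}: Z {3,4,5,6,8}->{3,4,5,6}; W {3,4,6,7}->{4,6,7}
Constraint 3 (V < U) on D(V)={5,8,9} D(U)={3,8,9}: V {5,8,9}->{5,8}; U {3,8,9}->{8,9}
Constraint 4 (V + U = Z) on D(V)={5,8} D(U)={8,9} D(Z)={3,4,5,6}: V {5,8}->{}; U {8,9}->{}; Z {3,4,5,6}->{}
So after all 4 constraints: D(Z) = {}

Answer: {}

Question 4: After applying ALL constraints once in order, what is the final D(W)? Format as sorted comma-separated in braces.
Answer: {4,6,7}

Derivation:
Constraint 1 (W < V) on D(W)={3,4,6,7} D(V)={5,8,9}: no change
Constraint 2 (Z < W) on D(Z)={3,4,5,6,8} D(W)={3,4,6,7}: Z {3,4,5,6,8}->{3,4,5,6}; W {3,4,6,7}->{4,6,7}
Constraint 3 (V < U) on D(V)={5,8,9} D(U)={3,8,9}: V {5,8,9}->{5,8}; U {3,8,9}->{8,9}
Constraint 4 (V + U = Z) on D(V)={5,8} D(U)={8,9} D(Z)={3,4,5,6}: V {5,8}->{}; U {8,9}->{}; Z {3,4,5,6}->{}
So after all 4 constraints: D(W) = {4,6,7}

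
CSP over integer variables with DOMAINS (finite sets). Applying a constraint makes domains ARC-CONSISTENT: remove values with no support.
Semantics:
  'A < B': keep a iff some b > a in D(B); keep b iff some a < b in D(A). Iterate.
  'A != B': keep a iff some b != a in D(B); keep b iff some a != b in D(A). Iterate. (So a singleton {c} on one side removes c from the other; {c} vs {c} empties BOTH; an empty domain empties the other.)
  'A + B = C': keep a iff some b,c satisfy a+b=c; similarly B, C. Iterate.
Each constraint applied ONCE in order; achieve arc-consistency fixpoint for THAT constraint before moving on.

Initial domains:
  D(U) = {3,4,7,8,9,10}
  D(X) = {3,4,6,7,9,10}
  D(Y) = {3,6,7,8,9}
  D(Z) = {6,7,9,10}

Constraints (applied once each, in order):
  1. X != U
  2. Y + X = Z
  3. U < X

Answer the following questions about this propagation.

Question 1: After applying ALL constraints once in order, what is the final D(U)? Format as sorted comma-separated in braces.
Constraint 1 (X != U) on D(X)={3,4,6,7,9,10} D(U)={3,4,7,8,9,10}: no change
Constraint 2 (Y + X = Z) on D(Y)={3,6,7,8,9} D(X)={3,4,6,7,9,10} D(Z)={6,7,9,10}: Y {3,6,7,8,9}->{3,6,7}; X {3,4,6,7,9,10}->{3,4,6,7}
Constraint 3 (U < X) on D(U)={3,4,7,8,9,10} D(X)={3,4,6,7}: U {3,4,7,8,9,10}->{3,4}; X {3,4,6,7}->{4,6,7}
So after all 3 constraints: D(U) = {3,4}

Answer: {3,4}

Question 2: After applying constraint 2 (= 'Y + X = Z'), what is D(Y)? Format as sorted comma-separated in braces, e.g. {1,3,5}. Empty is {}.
Answer: {3,6,7}

Derivation:
Constraint 1 (X != U) on D(X)={3,4,6,7,9,10} D(U)={3,4,7,8,9,10}: no change
Constraint 2 (Y + X = Z) on D(Y)={3,6,7,8,9} D(X)={3,4,6,7,9,10} D(Z)={6,7,9,10}: Y {3,6,7,8,9}->{3,6,7}; X {3,4,6,7,9,10}->{3,4,6,7}
So after constraint 2: D(Y) = {3,6,7}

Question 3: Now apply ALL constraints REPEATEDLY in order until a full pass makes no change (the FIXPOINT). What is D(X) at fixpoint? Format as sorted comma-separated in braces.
Answer: {4,6,7}

Derivation:
pass 0 (initial): D(X)={3,4,6,7,9,10}
pass 1: U {3,4,7,8,9,10}->{3,4}; X {3,4,6,7,9,10}->{4,6,7}; Y {3,6,7,8,9}->{3,6,7}
pass 2: Y {3,6,7}->{3,6}; Z {6,7,9,10}->{7,9,10}
pass 3: no change
Fixpoint after 3 passes: D(X) = {4,6,7}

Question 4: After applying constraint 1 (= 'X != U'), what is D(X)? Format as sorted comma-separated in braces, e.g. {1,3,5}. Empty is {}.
Answer: {3,4,6,7,9,10}

Derivation:
Constraint 1 (X != U) on D(X)={3,4,6,7,9,10} D(U)={3,4,7,8,9,10}: no change
So after constraint 1: D(X) = {3,4,6,7,9,10}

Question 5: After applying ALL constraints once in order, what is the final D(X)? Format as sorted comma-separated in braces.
Constraint 1 (X != U) on D(X)={3,4,6,7,9,10} D(U)={3,4,7,8,9,10}: no change
Constraint 2 (Y + X = Z) on D(Y)={3,6,7,8,9} D(X)={3,4,6,7,9,10} D(Z)={6,7,9,10}: Y {3,6,7,8,9}->{3,6,7}; X {3,4,6,7,9,10}->{3,4,6,7}
Constraint 3 (U < X) on D(U)={3,4,7,8,9,10} D(X)={3,4,6,7}: U {3,4,7,8,9,10}->{3,4}; X {3,4,6,7}->{4,6,7}
So after all 3 constraints: D(X) = {4,6,7}

Answer: {4,6,7}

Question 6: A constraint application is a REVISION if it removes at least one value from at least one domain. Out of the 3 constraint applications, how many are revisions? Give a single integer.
Answer: 2

Derivation:
Constraint 1 (X != U) on D(X)={3,4,6,7,9,10} D(U)={3,4,7,8,9,10}: no change => not a revision
Constraint 2 (Y + X = Z) on D(Y)={3,6,7,8,9} D(X)={3,4,6,7,9,10} D(Z)={6,7,9,10}: Y {3,6,7,8,9}->{3,6,7}; X {3,4,6,7,9,10}->{3,4,6,7} => REVISION
Constraint 3 (U < X) on D(U)={3,4,7,8,9,10} D(X)={3,4,6,7}: U {3,4,7,8,9,10}->{3,4}; X {3,4,6,7}->{4,6,7} => REVISION
Total revisions = 2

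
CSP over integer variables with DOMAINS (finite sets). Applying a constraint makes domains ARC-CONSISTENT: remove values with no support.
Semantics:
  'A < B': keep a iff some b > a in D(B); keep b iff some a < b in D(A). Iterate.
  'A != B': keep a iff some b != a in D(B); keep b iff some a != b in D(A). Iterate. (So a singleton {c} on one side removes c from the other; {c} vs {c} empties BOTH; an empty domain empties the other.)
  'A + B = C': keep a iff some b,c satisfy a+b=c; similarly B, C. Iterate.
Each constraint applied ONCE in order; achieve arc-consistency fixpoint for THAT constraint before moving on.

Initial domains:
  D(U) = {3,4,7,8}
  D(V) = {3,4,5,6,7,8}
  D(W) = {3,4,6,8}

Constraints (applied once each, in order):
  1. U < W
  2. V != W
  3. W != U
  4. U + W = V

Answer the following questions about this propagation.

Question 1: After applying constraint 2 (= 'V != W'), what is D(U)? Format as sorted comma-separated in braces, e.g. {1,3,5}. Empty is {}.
Answer: {3,4,7}

Derivation:
Constraint 1 (U < W) on D(U)={3,4,7,8} D(W)={3,4,6,8}: U {3,4,7,8}->{3,4,7}; W {3,4,6,8}->{4,6,8}
Constraint 2 (V != W) on D(V)={3,4,5,6,7,8} D(W)={4,6,8}: no change
So after constraint 2: D(U) = {3,4,7}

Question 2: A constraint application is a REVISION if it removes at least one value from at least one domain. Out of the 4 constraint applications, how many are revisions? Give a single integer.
Constraint 1 (U < W) on D(U)={3,4,7,8} D(W)={3,4,6,8}: U {3,4,7,8}->{3,4,7}; W {3,4,6,8}->{4,6,8} => REVISION
Constraint 2 (V != W) on D(V)={3,4,5,6,7,8} D(W)={4,6,8}: no change => not a revision
Constraint 3 (W != U) on D(W)={4,6,8} D(U)={3,4,7}: no change => not a revision
Constraint 4 (U + W = V) on D(U)={3,4,7} D(W)={4,6,8} D(V)={3,4,5,6,7,8}: U {3,4,7}->{3,4}; W {4,6,8}->{4}; V {3,4,5,6,7,8}->{7,8} => REVISION
Total revisions = 2

Answer: 2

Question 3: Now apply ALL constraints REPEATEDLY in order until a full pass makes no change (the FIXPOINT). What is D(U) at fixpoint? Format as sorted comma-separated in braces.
Answer: {3}

Derivation:
pass 0 (initial): D(U)={3,4,7,8}
pass 1: U {3,4,7,8}->{3,4}; V {3,4,5,6,7,8}->{7,8}; W {3,4,6,8}->{4}
pass 2: U {3,4}->{3}; V {7,8}->{7}
pass 3: no change
Fixpoint after 3 passes: D(U) = {3}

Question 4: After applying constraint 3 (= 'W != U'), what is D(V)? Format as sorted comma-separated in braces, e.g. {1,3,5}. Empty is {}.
Answer: {3,4,5,6,7,8}

Derivation:
Constraint 1 (U < W) on D(U)={3,4,7,8} D(W)={3,4,6,8}: U {3,4,7,8}->{3,4,7}; W {3,4,6,8}->{4,6,8}
Constraint 2 (V != W) on D(V)={3,4,5,6,7,8} D(W)={4,6,8}: no change
Constraint 3 (W != U) on D(W)={4,6,8} D(U)={3,4,7}: no change
So after constraint 3: D(V) = {3,4,5,6,7,8}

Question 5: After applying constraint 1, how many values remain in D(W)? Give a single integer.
Answer: 3

Derivation:
Constraint 1 (U < W) on D(U)={3,4,7,8} D(W)={3,4,6,8}: U {3,4,7,8}->{3,4,7}; W {3,4,6,8}->{4,6,8}
So after constraint 1: D(W)={4,6,8}, size = 3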